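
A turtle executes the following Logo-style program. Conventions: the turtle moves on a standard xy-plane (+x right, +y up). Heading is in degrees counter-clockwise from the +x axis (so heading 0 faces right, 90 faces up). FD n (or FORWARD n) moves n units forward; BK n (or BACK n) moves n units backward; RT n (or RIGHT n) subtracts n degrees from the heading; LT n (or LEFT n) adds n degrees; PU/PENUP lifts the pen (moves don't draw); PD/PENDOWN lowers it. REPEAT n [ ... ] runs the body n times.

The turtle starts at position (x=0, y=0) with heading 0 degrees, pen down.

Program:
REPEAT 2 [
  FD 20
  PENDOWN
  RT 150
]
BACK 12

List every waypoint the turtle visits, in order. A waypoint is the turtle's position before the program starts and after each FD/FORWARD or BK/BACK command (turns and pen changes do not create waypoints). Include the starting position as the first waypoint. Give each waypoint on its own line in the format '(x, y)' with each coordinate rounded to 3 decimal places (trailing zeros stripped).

Executing turtle program step by step:
Start: pos=(0,0), heading=0, pen down
REPEAT 2 [
  -- iteration 1/2 --
  FD 20: (0,0) -> (20,0) [heading=0, draw]
  PD: pen down
  RT 150: heading 0 -> 210
  -- iteration 2/2 --
  FD 20: (20,0) -> (2.679,-10) [heading=210, draw]
  PD: pen down
  RT 150: heading 210 -> 60
]
BK 12: (2.679,-10) -> (-3.321,-20.392) [heading=60, draw]
Final: pos=(-3.321,-20.392), heading=60, 3 segment(s) drawn
Waypoints (4 total):
(0, 0)
(20, 0)
(2.679, -10)
(-3.321, -20.392)

Answer: (0, 0)
(20, 0)
(2.679, -10)
(-3.321, -20.392)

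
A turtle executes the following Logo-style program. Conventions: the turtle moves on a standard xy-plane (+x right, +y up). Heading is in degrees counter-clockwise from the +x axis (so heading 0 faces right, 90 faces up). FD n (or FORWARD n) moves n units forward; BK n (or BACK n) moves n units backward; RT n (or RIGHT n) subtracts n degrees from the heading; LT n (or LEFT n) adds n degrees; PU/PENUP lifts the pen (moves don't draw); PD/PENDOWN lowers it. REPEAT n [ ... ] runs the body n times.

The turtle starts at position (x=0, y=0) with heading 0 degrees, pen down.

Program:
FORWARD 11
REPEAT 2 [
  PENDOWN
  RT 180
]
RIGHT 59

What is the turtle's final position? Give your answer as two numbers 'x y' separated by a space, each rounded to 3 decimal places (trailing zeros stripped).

Executing turtle program step by step:
Start: pos=(0,0), heading=0, pen down
FD 11: (0,0) -> (11,0) [heading=0, draw]
REPEAT 2 [
  -- iteration 1/2 --
  PD: pen down
  RT 180: heading 0 -> 180
  -- iteration 2/2 --
  PD: pen down
  RT 180: heading 180 -> 0
]
RT 59: heading 0 -> 301
Final: pos=(11,0), heading=301, 1 segment(s) drawn

Answer: 11 0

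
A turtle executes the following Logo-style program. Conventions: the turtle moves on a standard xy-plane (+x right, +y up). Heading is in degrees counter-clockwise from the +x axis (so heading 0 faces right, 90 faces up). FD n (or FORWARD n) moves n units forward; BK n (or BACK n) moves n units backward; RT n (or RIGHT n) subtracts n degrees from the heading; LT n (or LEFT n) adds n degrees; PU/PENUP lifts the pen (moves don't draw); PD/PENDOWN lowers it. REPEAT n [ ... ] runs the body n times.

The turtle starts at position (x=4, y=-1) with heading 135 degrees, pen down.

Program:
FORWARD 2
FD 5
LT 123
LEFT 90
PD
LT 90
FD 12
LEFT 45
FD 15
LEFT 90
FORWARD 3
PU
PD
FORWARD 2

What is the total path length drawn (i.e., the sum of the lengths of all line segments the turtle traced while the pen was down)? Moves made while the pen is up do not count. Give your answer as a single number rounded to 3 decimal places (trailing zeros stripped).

Answer: 39

Derivation:
Executing turtle program step by step:
Start: pos=(4,-1), heading=135, pen down
FD 2: (4,-1) -> (2.586,0.414) [heading=135, draw]
FD 5: (2.586,0.414) -> (-0.95,3.95) [heading=135, draw]
LT 123: heading 135 -> 258
LT 90: heading 258 -> 348
PD: pen down
LT 90: heading 348 -> 78
FD 12: (-0.95,3.95) -> (1.545,15.688) [heading=78, draw]
LT 45: heading 78 -> 123
FD 15: (1.545,15.688) -> (-6.624,28.268) [heading=123, draw]
LT 90: heading 123 -> 213
FD 3: (-6.624,28.268) -> (-9.14,26.634) [heading=213, draw]
PU: pen up
PD: pen down
FD 2: (-9.14,26.634) -> (-10.818,25.544) [heading=213, draw]
Final: pos=(-10.818,25.544), heading=213, 6 segment(s) drawn

Segment lengths:
  seg 1: (4,-1) -> (2.586,0.414), length = 2
  seg 2: (2.586,0.414) -> (-0.95,3.95), length = 5
  seg 3: (-0.95,3.95) -> (1.545,15.688), length = 12
  seg 4: (1.545,15.688) -> (-6.624,28.268), length = 15
  seg 5: (-6.624,28.268) -> (-9.14,26.634), length = 3
  seg 6: (-9.14,26.634) -> (-10.818,25.544), length = 2
Total = 39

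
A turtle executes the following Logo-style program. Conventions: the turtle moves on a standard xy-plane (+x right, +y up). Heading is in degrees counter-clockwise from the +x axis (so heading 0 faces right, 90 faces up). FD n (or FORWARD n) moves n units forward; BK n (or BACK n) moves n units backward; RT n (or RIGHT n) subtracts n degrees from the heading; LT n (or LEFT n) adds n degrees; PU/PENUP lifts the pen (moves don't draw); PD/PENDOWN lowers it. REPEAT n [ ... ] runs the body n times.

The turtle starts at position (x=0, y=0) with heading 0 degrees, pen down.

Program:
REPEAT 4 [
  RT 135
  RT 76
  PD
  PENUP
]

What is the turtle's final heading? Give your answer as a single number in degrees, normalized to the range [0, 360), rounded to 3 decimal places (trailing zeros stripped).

Executing turtle program step by step:
Start: pos=(0,0), heading=0, pen down
REPEAT 4 [
  -- iteration 1/4 --
  RT 135: heading 0 -> 225
  RT 76: heading 225 -> 149
  PD: pen down
  PU: pen up
  -- iteration 2/4 --
  RT 135: heading 149 -> 14
  RT 76: heading 14 -> 298
  PD: pen down
  PU: pen up
  -- iteration 3/4 --
  RT 135: heading 298 -> 163
  RT 76: heading 163 -> 87
  PD: pen down
  PU: pen up
  -- iteration 4/4 --
  RT 135: heading 87 -> 312
  RT 76: heading 312 -> 236
  PD: pen down
  PU: pen up
]
Final: pos=(0,0), heading=236, 0 segment(s) drawn

Answer: 236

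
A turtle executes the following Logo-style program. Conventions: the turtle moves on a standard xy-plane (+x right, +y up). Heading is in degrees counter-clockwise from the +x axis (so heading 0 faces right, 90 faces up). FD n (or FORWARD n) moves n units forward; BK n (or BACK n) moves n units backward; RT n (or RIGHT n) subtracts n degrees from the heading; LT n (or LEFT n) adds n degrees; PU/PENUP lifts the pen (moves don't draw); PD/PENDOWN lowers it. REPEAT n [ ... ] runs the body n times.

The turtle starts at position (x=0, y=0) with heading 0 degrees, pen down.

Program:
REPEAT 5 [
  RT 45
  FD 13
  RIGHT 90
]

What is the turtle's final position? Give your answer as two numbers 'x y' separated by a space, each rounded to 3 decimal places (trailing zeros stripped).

Answer: -3.808 -3.808

Derivation:
Executing turtle program step by step:
Start: pos=(0,0), heading=0, pen down
REPEAT 5 [
  -- iteration 1/5 --
  RT 45: heading 0 -> 315
  FD 13: (0,0) -> (9.192,-9.192) [heading=315, draw]
  RT 90: heading 315 -> 225
  -- iteration 2/5 --
  RT 45: heading 225 -> 180
  FD 13: (9.192,-9.192) -> (-3.808,-9.192) [heading=180, draw]
  RT 90: heading 180 -> 90
  -- iteration 3/5 --
  RT 45: heading 90 -> 45
  FD 13: (-3.808,-9.192) -> (5.385,0) [heading=45, draw]
  RT 90: heading 45 -> 315
  -- iteration 4/5 --
  RT 45: heading 315 -> 270
  FD 13: (5.385,0) -> (5.385,-13) [heading=270, draw]
  RT 90: heading 270 -> 180
  -- iteration 5/5 --
  RT 45: heading 180 -> 135
  FD 13: (5.385,-13) -> (-3.808,-3.808) [heading=135, draw]
  RT 90: heading 135 -> 45
]
Final: pos=(-3.808,-3.808), heading=45, 5 segment(s) drawn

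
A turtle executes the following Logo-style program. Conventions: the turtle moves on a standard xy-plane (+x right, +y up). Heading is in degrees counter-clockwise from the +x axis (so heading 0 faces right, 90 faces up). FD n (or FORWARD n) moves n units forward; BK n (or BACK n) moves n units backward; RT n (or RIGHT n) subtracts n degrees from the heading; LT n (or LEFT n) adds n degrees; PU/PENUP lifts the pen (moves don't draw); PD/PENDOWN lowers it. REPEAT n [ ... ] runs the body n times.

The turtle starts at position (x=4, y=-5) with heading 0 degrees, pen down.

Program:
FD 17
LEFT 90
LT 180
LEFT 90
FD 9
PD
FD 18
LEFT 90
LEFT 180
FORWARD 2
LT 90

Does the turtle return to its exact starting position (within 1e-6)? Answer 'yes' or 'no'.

Executing turtle program step by step:
Start: pos=(4,-5), heading=0, pen down
FD 17: (4,-5) -> (21,-5) [heading=0, draw]
LT 90: heading 0 -> 90
LT 180: heading 90 -> 270
LT 90: heading 270 -> 0
FD 9: (21,-5) -> (30,-5) [heading=0, draw]
PD: pen down
FD 18: (30,-5) -> (48,-5) [heading=0, draw]
LT 90: heading 0 -> 90
LT 180: heading 90 -> 270
FD 2: (48,-5) -> (48,-7) [heading=270, draw]
LT 90: heading 270 -> 0
Final: pos=(48,-7), heading=0, 4 segment(s) drawn

Start position: (4, -5)
Final position: (48, -7)
Distance = 44.045; >= 1e-6 -> NOT closed

Answer: no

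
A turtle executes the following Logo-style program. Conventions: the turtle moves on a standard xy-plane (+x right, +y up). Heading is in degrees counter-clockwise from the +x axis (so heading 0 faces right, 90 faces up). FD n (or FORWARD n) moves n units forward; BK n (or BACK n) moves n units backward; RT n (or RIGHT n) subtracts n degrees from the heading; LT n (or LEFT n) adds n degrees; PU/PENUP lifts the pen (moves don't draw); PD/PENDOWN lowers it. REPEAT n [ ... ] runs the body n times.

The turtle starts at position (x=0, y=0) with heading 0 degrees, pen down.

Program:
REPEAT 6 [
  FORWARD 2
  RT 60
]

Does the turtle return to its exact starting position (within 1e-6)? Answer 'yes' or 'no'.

Executing turtle program step by step:
Start: pos=(0,0), heading=0, pen down
REPEAT 6 [
  -- iteration 1/6 --
  FD 2: (0,0) -> (2,0) [heading=0, draw]
  RT 60: heading 0 -> 300
  -- iteration 2/6 --
  FD 2: (2,0) -> (3,-1.732) [heading=300, draw]
  RT 60: heading 300 -> 240
  -- iteration 3/6 --
  FD 2: (3,-1.732) -> (2,-3.464) [heading=240, draw]
  RT 60: heading 240 -> 180
  -- iteration 4/6 --
  FD 2: (2,-3.464) -> (0,-3.464) [heading=180, draw]
  RT 60: heading 180 -> 120
  -- iteration 5/6 --
  FD 2: (0,-3.464) -> (-1,-1.732) [heading=120, draw]
  RT 60: heading 120 -> 60
  -- iteration 6/6 --
  FD 2: (-1,-1.732) -> (0,0) [heading=60, draw]
  RT 60: heading 60 -> 0
]
Final: pos=(0,0), heading=0, 6 segment(s) drawn

Start position: (0, 0)
Final position: (0, 0)
Distance = 0; < 1e-6 -> CLOSED

Answer: yes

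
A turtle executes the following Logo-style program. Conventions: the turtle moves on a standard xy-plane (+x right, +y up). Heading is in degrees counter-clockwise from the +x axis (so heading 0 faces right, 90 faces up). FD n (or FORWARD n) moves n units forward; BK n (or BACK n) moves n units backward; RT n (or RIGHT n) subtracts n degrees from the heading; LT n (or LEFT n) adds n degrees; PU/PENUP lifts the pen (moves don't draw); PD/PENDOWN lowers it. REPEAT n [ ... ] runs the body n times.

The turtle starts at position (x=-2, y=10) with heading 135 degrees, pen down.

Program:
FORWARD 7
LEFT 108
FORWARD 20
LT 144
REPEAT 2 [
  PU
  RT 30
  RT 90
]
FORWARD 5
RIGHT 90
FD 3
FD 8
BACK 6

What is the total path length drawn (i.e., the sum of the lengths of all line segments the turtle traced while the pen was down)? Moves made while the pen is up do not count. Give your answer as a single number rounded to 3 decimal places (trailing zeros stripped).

Answer: 27

Derivation:
Executing turtle program step by step:
Start: pos=(-2,10), heading=135, pen down
FD 7: (-2,10) -> (-6.95,14.95) [heading=135, draw]
LT 108: heading 135 -> 243
FD 20: (-6.95,14.95) -> (-16.03,-2.87) [heading=243, draw]
LT 144: heading 243 -> 27
REPEAT 2 [
  -- iteration 1/2 --
  PU: pen up
  RT 30: heading 27 -> 357
  RT 90: heading 357 -> 267
  -- iteration 2/2 --
  PU: pen up
  RT 30: heading 267 -> 237
  RT 90: heading 237 -> 147
]
FD 5: (-16.03,-2.87) -> (-20.223,-0.147) [heading=147, move]
RT 90: heading 147 -> 57
FD 3: (-20.223,-0.147) -> (-18.589,2.369) [heading=57, move]
FD 8: (-18.589,2.369) -> (-14.232,9.078) [heading=57, move]
BK 6: (-14.232,9.078) -> (-17.5,4.046) [heading=57, move]
Final: pos=(-17.5,4.046), heading=57, 2 segment(s) drawn

Segment lengths:
  seg 1: (-2,10) -> (-6.95,14.95), length = 7
  seg 2: (-6.95,14.95) -> (-16.03,-2.87), length = 20
Total = 27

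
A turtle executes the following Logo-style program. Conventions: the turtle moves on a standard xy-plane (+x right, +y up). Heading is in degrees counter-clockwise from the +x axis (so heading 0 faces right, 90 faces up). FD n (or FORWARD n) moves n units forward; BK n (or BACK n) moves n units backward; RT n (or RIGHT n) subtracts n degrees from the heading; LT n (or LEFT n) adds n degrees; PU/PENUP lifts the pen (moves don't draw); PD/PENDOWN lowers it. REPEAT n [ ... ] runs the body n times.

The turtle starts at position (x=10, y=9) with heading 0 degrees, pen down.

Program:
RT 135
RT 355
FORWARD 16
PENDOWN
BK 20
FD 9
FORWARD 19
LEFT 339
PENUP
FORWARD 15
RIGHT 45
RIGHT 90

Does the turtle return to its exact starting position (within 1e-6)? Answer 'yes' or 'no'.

Answer: no

Derivation:
Executing turtle program step by step:
Start: pos=(10,9), heading=0, pen down
RT 135: heading 0 -> 225
RT 355: heading 225 -> 230
FD 16: (10,9) -> (-0.285,-3.257) [heading=230, draw]
PD: pen down
BK 20: (-0.285,-3.257) -> (12.571,12.064) [heading=230, draw]
FD 9: (12.571,12.064) -> (6.786,5.17) [heading=230, draw]
FD 19: (6.786,5.17) -> (-5.427,-9.385) [heading=230, draw]
LT 339: heading 230 -> 209
PU: pen up
FD 15: (-5.427,-9.385) -> (-18.546,-16.657) [heading=209, move]
RT 45: heading 209 -> 164
RT 90: heading 164 -> 74
Final: pos=(-18.546,-16.657), heading=74, 4 segment(s) drawn

Start position: (10, 9)
Final position: (-18.546, -16.657)
Distance = 38.382; >= 1e-6 -> NOT closed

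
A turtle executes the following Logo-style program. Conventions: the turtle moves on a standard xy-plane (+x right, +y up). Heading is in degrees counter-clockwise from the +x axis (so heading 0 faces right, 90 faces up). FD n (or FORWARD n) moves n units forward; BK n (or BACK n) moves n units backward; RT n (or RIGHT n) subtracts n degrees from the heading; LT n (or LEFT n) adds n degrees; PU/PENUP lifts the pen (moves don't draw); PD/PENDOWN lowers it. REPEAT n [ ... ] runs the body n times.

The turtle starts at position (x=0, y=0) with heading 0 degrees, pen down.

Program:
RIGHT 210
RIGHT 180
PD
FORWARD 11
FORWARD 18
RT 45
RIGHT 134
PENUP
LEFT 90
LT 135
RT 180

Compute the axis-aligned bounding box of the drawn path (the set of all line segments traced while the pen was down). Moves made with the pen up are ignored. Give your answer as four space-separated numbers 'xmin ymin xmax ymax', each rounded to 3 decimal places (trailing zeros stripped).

Executing turtle program step by step:
Start: pos=(0,0), heading=0, pen down
RT 210: heading 0 -> 150
RT 180: heading 150 -> 330
PD: pen down
FD 11: (0,0) -> (9.526,-5.5) [heading=330, draw]
FD 18: (9.526,-5.5) -> (25.115,-14.5) [heading=330, draw]
RT 45: heading 330 -> 285
RT 134: heading 285 -> 151
PU: pen up
LT 90: heading 151 -> 241
LT 135: heading 241 -> 16
RT 180: heading 16 -> 196
Final: pos=(25.115,-14.5), heading=196, 2 segment(s) drawn

Segment endpoints: x in {0, 9.526, 25.115}, y in {-14.5, -5.5, 0}
xmin=0, ymin=-14.5, xmax=25.115, ymax=0

Answer: 0 -14.5 25.115 0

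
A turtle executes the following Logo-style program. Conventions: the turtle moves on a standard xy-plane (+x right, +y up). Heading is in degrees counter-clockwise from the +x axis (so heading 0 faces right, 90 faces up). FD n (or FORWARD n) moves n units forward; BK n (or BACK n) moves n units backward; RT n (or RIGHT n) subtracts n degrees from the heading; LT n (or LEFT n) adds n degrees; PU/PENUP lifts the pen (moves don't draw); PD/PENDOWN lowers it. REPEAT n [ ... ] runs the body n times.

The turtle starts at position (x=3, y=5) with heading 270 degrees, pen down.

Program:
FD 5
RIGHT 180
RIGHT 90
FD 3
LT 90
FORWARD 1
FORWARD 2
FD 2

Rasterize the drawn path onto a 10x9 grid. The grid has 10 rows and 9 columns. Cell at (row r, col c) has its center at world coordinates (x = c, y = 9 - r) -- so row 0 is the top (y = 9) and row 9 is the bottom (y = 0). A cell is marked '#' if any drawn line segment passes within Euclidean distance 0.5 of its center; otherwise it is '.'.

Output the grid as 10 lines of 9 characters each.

Answer: .........
.........
.........
.........
...#..#..
...#..#..
...#..#..
...#..#..
...#..#..
...####..

Derivation:
Segment 0: (3,5) -> (3,0)
Segment 1: (3,0) -> (6,0)
Segment 2: (6,0) -> (6,1)
Segment 3: (6,1) -> (6,3)
Segment 4: (6,3) -> (6,5)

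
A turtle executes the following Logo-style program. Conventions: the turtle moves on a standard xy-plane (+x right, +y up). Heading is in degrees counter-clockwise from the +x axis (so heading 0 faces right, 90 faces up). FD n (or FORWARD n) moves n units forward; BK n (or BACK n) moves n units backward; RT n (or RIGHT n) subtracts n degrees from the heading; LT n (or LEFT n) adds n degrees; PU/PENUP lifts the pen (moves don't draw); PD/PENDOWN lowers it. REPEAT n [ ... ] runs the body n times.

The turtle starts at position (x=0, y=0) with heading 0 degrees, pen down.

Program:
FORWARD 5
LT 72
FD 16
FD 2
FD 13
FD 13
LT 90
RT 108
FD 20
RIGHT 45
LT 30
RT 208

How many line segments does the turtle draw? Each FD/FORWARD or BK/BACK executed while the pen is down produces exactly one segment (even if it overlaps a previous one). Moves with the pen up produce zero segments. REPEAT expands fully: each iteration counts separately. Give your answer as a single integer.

Executing turtle program step by step:
Start: pos=(0,0), heading=0, pen down
FD 5: (0,0) -> (5,0) [heading=0, draw]
LT 72: heading 0 -> 72
FD 16: (5,0) -> (9.944,15.217) [heading=72, draw]
FD 2: (9.944,15.217) -> (10.562,17.119) [heading=72, draw]
FD 13: (10.562,17.119) -> (14.58,29.483) [heading=72, draw]
FD 13: (14.58,29.483) -> (18.597,41.846) [heading=72, draw]
LT 90: heading 72 -> 162
RT 108: heading 162 -> 54
FD 20: (18.597,41.846) -> (30.352,58.027) [heading=54, draw]
RT 45: heading 54 -> 9
LT 30: heading 9 -> 39
RT 208: heading 39 -> 191
Final: pos=(30.352,58.027), heading=191, 6 segment(s) drawn
Segments drawn: 6

Answer: 6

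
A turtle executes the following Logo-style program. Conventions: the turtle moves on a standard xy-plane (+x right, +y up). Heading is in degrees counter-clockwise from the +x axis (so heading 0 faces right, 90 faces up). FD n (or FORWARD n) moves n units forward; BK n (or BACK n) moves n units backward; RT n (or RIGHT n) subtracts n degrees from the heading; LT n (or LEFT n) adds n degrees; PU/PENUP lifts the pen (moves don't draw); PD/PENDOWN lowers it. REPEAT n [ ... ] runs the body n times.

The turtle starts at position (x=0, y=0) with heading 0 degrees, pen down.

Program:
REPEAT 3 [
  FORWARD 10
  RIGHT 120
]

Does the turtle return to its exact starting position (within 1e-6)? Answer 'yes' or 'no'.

Answer: yes

Derivation:
Executing turtle program step by step:
Start: pos=(0,0), heading=0, pen down
REPEAT 3 [
  -- iteration 1/3 --
  FD 10: (0,0) -> (10,0) [heading=0, draw]
  RT 120: heading 0 -> 240
  -- iteration 2/3 --
  FD 10: (10,0) -> (5,-8.66) [heading=240, draw]
  RT 120: heading 240 -> 120
  -- iteration 3/3 --
  FD 10: (5,-8.66) -> (0,0) [heading=120, draw]
  RT 120: heading 120 -> 0
]
Final: pos=(0,0), heading=0, 3 segment(s) drawn

Start position: (0, 0)
Final position: (0, 0)
Distance = 0; < 1e-6 -> CLOSED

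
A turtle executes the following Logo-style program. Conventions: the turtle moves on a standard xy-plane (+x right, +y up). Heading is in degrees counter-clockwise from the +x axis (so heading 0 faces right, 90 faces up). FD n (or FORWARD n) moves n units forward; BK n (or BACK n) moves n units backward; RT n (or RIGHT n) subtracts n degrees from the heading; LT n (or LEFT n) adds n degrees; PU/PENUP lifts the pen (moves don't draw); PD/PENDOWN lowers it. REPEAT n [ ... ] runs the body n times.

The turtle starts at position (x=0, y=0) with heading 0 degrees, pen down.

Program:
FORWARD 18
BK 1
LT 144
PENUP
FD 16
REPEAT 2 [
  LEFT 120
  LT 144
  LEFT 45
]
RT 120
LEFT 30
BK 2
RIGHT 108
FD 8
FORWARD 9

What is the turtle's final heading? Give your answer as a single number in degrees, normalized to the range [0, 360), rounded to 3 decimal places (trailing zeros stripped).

Answer: 204

Derivation:
Executing turtle program step by step:
Start: pos=(0,0), heading=0, pen down
FD 18: (0,0) -> (18,0) [heading=0, draw]
BK 1: (18,0) -> (17,0) [heading=0, draw]
LT 144: heading 0 -> 144
PU: pen up
FD 16: (17,0) -> (4.056,9.405) [heading=144, move]
REPEAT 2 [
  -- iteration 1/2 --
  LT 120: heading 144 -> 264
  LT 144: heading 264 -> 48
  LT 45: heading 48 -> 93
  -- iteration 2/2 --
  LT 120: heading 93 -> 213
  LT 144: heading 213 -> 357
  LT 45: heading 357 -> 42
]
RT 120: heading 42 -> 282
LT 30: heading 282 -> 312
BK 2: (4.056,9.405) -> (2.717,10.891) [heading=312, move]
RT 108: heading 312 -> 204
FD 8: (2.717,10.891) -> (-4.591,7.637) [heading=204, move]
FD 9: (-4.591,7.637) -> (-12.813,3.976) [heading=204, move]
Final: pos=(-12.813,3.976), heading=204, 2 segment(s) drawn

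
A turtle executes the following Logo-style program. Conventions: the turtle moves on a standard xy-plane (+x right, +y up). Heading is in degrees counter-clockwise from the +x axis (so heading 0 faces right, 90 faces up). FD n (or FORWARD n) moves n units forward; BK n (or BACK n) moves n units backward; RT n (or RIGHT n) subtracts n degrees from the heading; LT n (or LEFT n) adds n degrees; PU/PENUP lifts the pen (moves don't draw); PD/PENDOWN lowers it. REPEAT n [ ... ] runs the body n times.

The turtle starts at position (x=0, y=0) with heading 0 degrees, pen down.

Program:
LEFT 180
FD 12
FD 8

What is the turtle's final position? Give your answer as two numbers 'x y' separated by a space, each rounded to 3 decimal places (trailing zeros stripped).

Answer: -20 0

Derivation:
Executing turtle program step by step:
Start: pos=(0,0), heading=0, pen down
LT 180: heading 0 -> 180
FD 12: (0,0) -> (-12,0) [heading=180, draw]
FD 8: (-12,0) -> (-20,0) [heading=180, draw]
Final: pos=(-20,0), heading=180, 2 segment(s) drawn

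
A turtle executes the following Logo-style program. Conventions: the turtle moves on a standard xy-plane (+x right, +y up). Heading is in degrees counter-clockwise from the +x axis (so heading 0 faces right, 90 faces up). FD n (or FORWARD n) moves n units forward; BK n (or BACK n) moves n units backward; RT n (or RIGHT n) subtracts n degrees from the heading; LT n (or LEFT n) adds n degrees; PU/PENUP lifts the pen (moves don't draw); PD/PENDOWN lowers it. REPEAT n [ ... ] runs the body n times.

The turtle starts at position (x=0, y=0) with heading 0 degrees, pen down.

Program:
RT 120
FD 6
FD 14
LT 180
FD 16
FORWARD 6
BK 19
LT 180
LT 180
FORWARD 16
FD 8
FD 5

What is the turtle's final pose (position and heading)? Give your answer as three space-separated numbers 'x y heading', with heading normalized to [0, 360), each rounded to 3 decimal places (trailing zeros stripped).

Executing turtle program step by step:
Start: pos=(0,0), heading=0, pen down
RT 120: heading 0 -> 240
FD 6: (0,0) -> (-3,-5.196) [heading=240, draw]
FD 14: (-3,-5.196) -> (-10,-17.321) [heading=240, draw]
LT 180: heading 240 -> 60
FD 16: (-10,-17.321) -> (-2,-3.464) [heading=60, draw]
FD 6: (-2,-3.464) -> (1,1.732) [heading=60, draw]
BK 19: (1,1.732) -> (-8.5,-14.722) [heading=60, draw]
LT 180: heading 60 -> 240
LT 180: heading 240 -> 60
FD 16: (-8.5,-14.722) -> (-0.5,-0.866) [heading=60, draw]
FD 8: (-0.5,-0.866) -> (3.5,6.062) [heading=60, draw]
FD 5: (3.5,6.062) -> (6,10.392) [heading=60, draw]
Final: pos=(6,10.392), heading=60, 8 segment(s) drawn

Answer: 6 10.392 60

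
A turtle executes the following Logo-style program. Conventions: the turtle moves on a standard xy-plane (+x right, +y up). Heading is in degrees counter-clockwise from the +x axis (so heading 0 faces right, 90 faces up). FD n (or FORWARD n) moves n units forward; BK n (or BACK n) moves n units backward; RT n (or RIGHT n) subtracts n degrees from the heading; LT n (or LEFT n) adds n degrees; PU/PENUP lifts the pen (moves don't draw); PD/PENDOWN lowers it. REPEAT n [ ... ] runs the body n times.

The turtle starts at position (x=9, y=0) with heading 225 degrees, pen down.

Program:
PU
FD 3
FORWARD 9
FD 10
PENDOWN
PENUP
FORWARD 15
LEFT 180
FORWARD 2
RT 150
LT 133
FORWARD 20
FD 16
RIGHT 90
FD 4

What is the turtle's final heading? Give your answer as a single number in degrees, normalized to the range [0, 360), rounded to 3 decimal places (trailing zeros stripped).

Executing turtle program step by step:
Start: pos=(9,0), heading=225, pen down
PU: pen up
FD 3: (9,0) -> (6.879,-2.121) [heading=225, move]
FD 9: (6.879,-2.121) -> (0.515,-8.485) [heading=225, move]
FD 10: (0.515,-8.485) -> (-6.556,-15.556) [heading=225, move]
PD: pen down
PU: pen up
FD 15: (-6.556,-15.556) -> (-17.163,-26.163) [heading=225, move]
LT 180: heading 225 -> 45
FD 2: (-17.163,-26.163) -> (-15.749,-24.749) [heading=45, move]
RT 150: heading 45 -> 255
LT 133: heading 255 -> 28
FD 20: (-15.749,-24.749) -> (1.91,-15.359) [heading=28, move]
FD 16: (1.91,-15.359) -> (16.037,-7.848) [heading=28, move]
RT 90: heading 28 -> 298
FD 4: (16.037,-7.848) -> (17.915,-11.38) [heading=298, move]
Final: pos=(17.915,-11.38), heading=298, 0 segment(s) drawn

Answer: 298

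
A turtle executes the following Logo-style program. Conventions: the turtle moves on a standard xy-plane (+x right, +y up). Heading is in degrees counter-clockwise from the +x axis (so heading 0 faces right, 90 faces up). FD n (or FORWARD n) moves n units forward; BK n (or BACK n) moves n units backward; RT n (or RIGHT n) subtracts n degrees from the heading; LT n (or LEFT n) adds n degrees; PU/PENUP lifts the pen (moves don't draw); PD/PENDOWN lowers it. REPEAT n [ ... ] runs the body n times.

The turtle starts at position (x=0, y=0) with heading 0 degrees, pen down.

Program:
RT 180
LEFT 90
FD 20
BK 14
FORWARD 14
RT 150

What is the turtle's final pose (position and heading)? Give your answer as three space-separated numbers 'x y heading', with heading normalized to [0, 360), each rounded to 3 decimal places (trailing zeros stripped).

Answer: 0 -20 120

Derivation:
Executing turtle program step by step:
Start: pos=(0,0), heading=0, pen down
RT 180: heading 0 -> 180
LT 90: heading 180 -> 270
FD 20: (0,0) -> (0,-20) [heading=270, draw]
BK 14: (0,-20) -> (0,-6) [heading=270, draw]
FD 14: (0,-6) -> (0,-20) [heading=270, draw]
RT 150: heading 270 -> 120
Final: pos=(0,-20), heading=120, 3 segment(s) drawn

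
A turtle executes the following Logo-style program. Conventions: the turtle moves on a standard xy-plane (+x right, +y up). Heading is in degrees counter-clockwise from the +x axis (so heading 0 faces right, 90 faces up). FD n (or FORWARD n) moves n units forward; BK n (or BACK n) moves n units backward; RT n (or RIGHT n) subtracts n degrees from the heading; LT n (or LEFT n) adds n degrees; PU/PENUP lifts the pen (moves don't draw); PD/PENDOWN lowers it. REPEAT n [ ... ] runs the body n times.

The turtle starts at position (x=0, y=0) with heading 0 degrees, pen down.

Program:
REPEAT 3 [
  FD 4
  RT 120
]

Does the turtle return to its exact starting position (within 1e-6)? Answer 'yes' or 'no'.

Answer: yes

Derivation:
Executing turtle program step by step:
Start: pos=(0,0), heading=0, pen down
REPEAT 3 [
  -- iteration 1/3 --
  FD 4: (0,0) -> (4,0) [heading=0, draw]
  RT 120: heading 0 -> 240
  -- iteration 2/3 --
  FD 4: (4,0) -> (2,-3.464) [heading=240, draw]
  RT 120: heading 240 -> 120
  -- iteration 3/3 --
  FD 4: (2,-3.464) -> (0,0) [heading=120, draw]
  RT 120: heading 120 -> 0
]
Final: pos=(0,0), heading=0, 3 segment(s) drawn

Start position: (0, 0)
Final position: (0, 0)
Distance = 0; < 1e-6 -> CLOSED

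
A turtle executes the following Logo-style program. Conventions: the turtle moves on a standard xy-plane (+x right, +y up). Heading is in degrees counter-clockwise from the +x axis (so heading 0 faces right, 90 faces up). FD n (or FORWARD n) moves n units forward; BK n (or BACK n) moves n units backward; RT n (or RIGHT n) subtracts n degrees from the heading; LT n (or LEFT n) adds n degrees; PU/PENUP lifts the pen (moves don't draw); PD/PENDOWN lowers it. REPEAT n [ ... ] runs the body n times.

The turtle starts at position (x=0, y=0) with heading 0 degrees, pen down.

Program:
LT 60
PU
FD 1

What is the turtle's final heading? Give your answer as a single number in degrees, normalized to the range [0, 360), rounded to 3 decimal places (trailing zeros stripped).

Answer: 60

Derivation:
Executing turtle program step by step:
Start: pos=(0,0), heading=0, pen down
LT 60: heading 0 -> 60
PU: pen up
FD 1: (0,0) -> (0.5,0.866) [heading=60, move]
Final: pos=(0.5,0.866), heading=60, 0 segment(s) drawn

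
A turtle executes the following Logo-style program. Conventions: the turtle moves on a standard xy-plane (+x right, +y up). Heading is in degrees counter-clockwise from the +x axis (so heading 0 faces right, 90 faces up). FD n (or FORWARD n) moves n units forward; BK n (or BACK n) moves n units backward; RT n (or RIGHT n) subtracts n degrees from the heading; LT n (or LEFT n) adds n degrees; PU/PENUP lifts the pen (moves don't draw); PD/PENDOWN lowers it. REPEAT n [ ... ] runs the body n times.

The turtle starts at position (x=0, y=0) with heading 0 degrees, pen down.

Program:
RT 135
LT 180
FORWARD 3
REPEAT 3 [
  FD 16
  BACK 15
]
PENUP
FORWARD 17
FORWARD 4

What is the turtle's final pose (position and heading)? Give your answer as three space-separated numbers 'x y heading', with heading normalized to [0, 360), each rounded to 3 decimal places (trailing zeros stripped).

Answer: 19.092 19.092 45

Derivation:
Executing turtle program step by step:
Start: pos=(0,0), heading=0, pen down
RT 135: heading 0 -> 225
LT 180: heading 225 -> 45
FD 3: (0,0) -> (2.121,2.121) [heading=45, draw]
REPEAT 3 [
  -- iteration 1/3 --
  FD 16: (2.121,2.121) -> (13.435,13.435) [heading=45, draw]
  BK 15: (13.435,13.435) -> (2.828,2.828) [heading=45, draw]
  -- iteration 2/3 --
  FD 16: (2.828,2.828) -> (14.142,14.142) [heading=45, draw]
  BK 15: (14.142,14.142) -> (3.536,3.536) [heading=45, draw]
  -- iteration 3/3 --
  FD 16: (3.536,3.536) -> (14.849,14.849) [heading=45, draw]
  BK 15: (14.849,14.849) -> (4.243,4.243) [heading=45, draw]
]
PU: pen up
FD 17: (4.243,4.243) -> (16.263,16.263) [heading=45, move]
FD 4: (16.263,16.263) -> (19.092,19.092) [heading=45, move]
Final: pos=(19.092,19.092), heading=45, 7 segment(s) drawn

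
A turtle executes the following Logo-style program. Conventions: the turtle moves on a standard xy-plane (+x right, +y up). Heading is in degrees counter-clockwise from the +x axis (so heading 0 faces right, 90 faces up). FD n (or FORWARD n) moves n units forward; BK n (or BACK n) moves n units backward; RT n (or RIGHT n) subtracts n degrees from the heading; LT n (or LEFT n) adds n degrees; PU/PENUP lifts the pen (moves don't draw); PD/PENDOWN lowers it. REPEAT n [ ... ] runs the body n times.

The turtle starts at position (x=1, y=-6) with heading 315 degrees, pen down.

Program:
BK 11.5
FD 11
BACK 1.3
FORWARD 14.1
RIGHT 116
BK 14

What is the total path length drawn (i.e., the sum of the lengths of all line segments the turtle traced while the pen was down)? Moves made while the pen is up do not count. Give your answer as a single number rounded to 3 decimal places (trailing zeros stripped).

Executing turtle program step by step:
Start: pos=(1,-6), heading=315, pen down
BK 11.5: (1,-6) -> (-7.132,2.132) [heading=315, draw]
FD 11: (-7.132,2.132) -> (0.646,-5.646) [heading=315, draw]
BK 1.3: (0.646,-5.646) -> (-0.273,-4.727) [heading=315, draw]
FD 14.1: (-0.273,-4.727) -> (9.697,-14.697) [heading=315, draw]
RT 116: heading 315 -> 199
BK 14: (9.697,-14.697) -> (22.935,-10.139) [heading=199, draw]
Final: pos=(22.935,-10.139), heading=199, 5 segment(s) drawn

Segment lengths:
  seg 1: (1,-6) -> (-7.132,2.132), length = 11.5
  seg 2: (-7.132,2.132) -> (0.646,-5.646), length = 11
  seg 3: (0.646,-5.646) -> (-0.273,-4.727), length = 1.3
  seg 4: (-0.273,-4.727) -> (9.697,-14.697), length = 14.1
  seg 5: (9.697,-14.697) -> (22.935,-10.139), length = 14
Total = 51.9

Answer: 51.9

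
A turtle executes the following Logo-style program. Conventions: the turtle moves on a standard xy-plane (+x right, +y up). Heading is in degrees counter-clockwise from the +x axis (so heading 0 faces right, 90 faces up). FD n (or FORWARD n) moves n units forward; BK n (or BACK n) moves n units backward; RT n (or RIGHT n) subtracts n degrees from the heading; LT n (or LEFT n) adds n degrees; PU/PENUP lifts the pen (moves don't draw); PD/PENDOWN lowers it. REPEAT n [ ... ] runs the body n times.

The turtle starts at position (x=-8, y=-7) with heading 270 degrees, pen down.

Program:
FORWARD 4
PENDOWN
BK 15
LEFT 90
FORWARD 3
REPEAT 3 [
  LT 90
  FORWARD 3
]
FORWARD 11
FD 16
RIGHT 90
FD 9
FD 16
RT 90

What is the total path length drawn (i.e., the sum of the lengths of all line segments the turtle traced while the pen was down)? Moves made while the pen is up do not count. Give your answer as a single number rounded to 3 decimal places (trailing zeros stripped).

Executing turtle program step by step:
Start: pos=(-8,-7), heading=270, pen down
FD 4: (-8,-7) -> (-8,-11) [heading=270, draw]
PD: pen down
BK 15: (-8,-11) -> (-8,4) [heading=270, draw]
LT 90: heading 270 -> 0
FD 3: (-8,4) -> (-5,4) [heading=0, draw]
REPEAT 3 [
  -- iteration 1/3 --
  LT 90: heading 0 -> 90
  FD 3: (-5,4) -> (-5,7) [heading=90, draw]
  -- iteration 2/3 --
  LT 90: heading 90 -> 180
  FD 3: (-5,7) -> (-8,7) [heading=180, draw]
  -- iteration 3/3 --
  LT 90: heading 180 -> 270
  FD 3: (-8,7) -> (-8,4) [heading=270, draw]
]
FD 11: (-8,4) -> (-8,-7) [heading=270, draw]
FD 16: (-8,-7) -> (-8,-23) [heading=270, draw]
RT 90: heading 270 -> 180
FD 9: (-8,-23) -> (-17,-23) [heading=180, draw]
FD 16: (-17,-23) -> (-33,-23) [heading=180, draw]
RT 90: heading 180 -> 90
Final: pos=(-33,-23), heading=90, 10 segment(s) drawn

Segment lengths:
  seg 1: (-8,-7) -> (-8,-11), length = 4
  seg 2: (-8,-11) -> (-8,4), length = 15
  seg 3: (-8,4) -> (-5,4), length = 3
  seg 4: (-5,4) -> (-5,7), length = 3
  seg 5: (-5,7) -> (-8,7), length = 3
  seg 6: (-8,7) -> (-8,4), length = 3
  seg 7: (-8,4) -> (-8,-7), length = 11
  seg 8: (-8,-7) -> (-8,-23), length = 16
  seg 9: (-8,-23) -> (-17,-23), length = 9
  seg 10: (-17,-23) -> (-33,-23), length = 16
Total = 83

Answer: 83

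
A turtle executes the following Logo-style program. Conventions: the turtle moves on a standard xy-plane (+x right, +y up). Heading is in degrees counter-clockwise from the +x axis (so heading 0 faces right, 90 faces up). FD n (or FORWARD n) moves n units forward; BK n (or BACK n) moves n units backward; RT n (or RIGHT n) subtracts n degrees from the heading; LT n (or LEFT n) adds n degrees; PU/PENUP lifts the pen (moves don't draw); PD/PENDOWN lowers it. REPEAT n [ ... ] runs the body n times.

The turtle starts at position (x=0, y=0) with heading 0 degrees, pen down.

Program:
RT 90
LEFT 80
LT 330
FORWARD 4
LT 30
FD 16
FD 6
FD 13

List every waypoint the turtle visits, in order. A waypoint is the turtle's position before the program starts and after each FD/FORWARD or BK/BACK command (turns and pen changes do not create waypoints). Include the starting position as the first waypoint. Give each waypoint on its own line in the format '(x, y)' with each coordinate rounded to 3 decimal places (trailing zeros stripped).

Answer: (0, 0)
(3.064, -2.571)
(18.821, -5.35)
(24.73, -6.391)
(37.532, -8.649)

Derivation:
Executing turtle program step by step:
Start: pos=(0,0), heading=0, pen down
RT 90: heading 0 -> 270
LT 80: heading 270 -> 350
LT 330: heading 350 -> 320
FD 4: (0,0) -> (3.064,-2.571) [heading=320, draw]
LT 30: heading 320 -> 350
FD 16: (3.064,-2.571) -> (18.821,-5.35) [heading=350, draw]
FD 6: (18.821,-5.35) -> (24.73,-6.391) [heading=350, draw]
FD 13: (24.73,-6.391) -> (37.532,-8.649) [heading=350, draw]
Final: pos=(37.532,-8.649), heading=350, 4 segment(s) drawn
Waypoints (5 total):
(0, 0)
(3.064, -2.571)
(18.821, -5.35)
(24.73, -6.391)
(37.532, -8.649)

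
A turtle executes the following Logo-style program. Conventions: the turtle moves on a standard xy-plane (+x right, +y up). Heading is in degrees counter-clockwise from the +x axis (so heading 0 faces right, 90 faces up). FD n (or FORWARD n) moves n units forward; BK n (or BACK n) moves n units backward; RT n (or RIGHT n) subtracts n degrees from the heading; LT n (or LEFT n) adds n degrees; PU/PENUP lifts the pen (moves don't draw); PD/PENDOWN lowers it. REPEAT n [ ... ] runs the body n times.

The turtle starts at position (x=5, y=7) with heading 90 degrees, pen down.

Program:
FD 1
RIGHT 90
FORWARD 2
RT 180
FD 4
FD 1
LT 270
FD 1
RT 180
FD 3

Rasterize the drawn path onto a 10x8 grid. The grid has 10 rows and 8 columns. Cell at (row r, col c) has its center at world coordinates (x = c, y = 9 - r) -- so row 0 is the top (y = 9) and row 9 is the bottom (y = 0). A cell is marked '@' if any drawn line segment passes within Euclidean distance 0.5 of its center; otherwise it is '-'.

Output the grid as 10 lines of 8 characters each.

Answer: --@-----
--@@@@@@
--@--@--
--@-----
--------
--------
--------
--------
--------
--------

Derivation:
Segment 0: (5,7) -> (5,8)
Segment 1: (5,8) -> (7,8)
Segment 2: (7,8) -> (3,8)
Segment 3: (3,8) -> (2,8)
Segment 4: (2,8) -> (2,9)
Segment 5: (2,9) -> (2,6)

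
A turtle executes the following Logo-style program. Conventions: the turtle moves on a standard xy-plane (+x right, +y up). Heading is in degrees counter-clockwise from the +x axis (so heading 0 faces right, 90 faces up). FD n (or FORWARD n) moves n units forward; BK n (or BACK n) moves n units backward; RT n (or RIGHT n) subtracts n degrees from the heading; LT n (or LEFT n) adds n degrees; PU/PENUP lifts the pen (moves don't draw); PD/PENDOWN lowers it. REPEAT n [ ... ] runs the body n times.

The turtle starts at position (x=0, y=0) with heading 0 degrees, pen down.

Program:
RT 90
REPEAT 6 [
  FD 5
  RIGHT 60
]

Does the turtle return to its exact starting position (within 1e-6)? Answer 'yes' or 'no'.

Answer: yes

Derivation:
Executing turtle program step by step:
Start: pos=(0,0), heading=0, pen down
RT 90: heading 0 -> 270
REPEAT 6 [
  -- iteration 1/6 --
  FD 5: (0,0) -> (0,-5) [heading=270, draw]
  RT 60: heading 270 -> 210
  -- iteration 2/6 --
  FD 5: (0,-5) -> (-4.33,-7.5) [heading=210, draw]
  RT 60: heading 210 -> 150
  -- iteration 3/6 --
  FD 5: (-4.33,-7.5) -> (-8.66,-5) [heading=150, draw]
  RT 60: heading 150 -> 90
  -- iteration 4/6 --
  FD 5: (-8.66,-5) -> (-8.66,0) [heading=90, draw]
  RT 60: heading 90 -> 30
  -- iteration 5/6 --
  FD 5: (-8.66,0) -> (-4.33,2.5) [heading=30, draw]
  RT 60: heading 30 -> 330
  -- iteration 6/6 --
  FD 5: (-4.33,2.5) -> (0,0) [heading=330, draw]
  RT 60: heading 330 -> 270
]
Final: pos=(0,0), heading=270, 6 segment(s) drawn

Start position: (0, 0)
Final position: (0, 0)
Distance = 0; < 1e-6 -> CLOSED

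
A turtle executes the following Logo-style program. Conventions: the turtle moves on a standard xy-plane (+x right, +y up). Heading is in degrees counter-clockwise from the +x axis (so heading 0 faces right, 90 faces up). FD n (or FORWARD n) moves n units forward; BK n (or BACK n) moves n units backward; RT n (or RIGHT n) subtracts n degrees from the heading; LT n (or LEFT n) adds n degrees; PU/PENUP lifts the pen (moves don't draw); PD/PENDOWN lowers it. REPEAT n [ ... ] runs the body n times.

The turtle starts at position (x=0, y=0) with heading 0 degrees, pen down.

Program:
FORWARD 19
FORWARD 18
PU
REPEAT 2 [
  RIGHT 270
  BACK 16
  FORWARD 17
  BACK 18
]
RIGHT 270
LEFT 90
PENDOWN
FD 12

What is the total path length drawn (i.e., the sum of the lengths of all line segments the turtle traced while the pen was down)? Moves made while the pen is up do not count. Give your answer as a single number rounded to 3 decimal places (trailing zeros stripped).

Answer: 49

Derivation:
Executing turtle program step by step:
Start: pos=(0,0), heading=0, pen down
FD 19: (0,0) -> (19,0) [heading=0, draw]
FD 18: (19,0) -> (37,0) [heading=0, draw]
PU: pen up
REPEAT 2 [
  -- iteration 1/2 --
  RT 270: heading 0 -> 90
  BK 16: (37,0) -> (37,-16) [heading=90, move]
  FD 17: (37,-16) -> (37,1) [heading=90, move]
  BK 18: (37,1) -> (37,-17) [heading=90, move]
  -- iteration 2/2 --
  RT 270: heading 90 -> 180
  BK 16: (37,-17) -> (53,-17) [heading=180, move]
  FD 17: (53,-17) -> (36,-17) [heading=180, move]
  BK 18: (36,-17) -> (54,-17) [heading=180, move]
]
RT 270: heading 180 -> 270
LT 90: heading 270 -> 0
PD: pen down
FD 12: (54,-17) -> (66,-17) [heading=0, draw]
Final: pos=(66,-17), heading=0, 3 segment(s) drawn

Segment lengths:
  seg 1: (0,0) -> (19,0), length = 19
  seg 2: (19,0) -> (37,0), length = 18
  seg 3: (54,-17) -> (66,-17), length = 12
Total = 49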